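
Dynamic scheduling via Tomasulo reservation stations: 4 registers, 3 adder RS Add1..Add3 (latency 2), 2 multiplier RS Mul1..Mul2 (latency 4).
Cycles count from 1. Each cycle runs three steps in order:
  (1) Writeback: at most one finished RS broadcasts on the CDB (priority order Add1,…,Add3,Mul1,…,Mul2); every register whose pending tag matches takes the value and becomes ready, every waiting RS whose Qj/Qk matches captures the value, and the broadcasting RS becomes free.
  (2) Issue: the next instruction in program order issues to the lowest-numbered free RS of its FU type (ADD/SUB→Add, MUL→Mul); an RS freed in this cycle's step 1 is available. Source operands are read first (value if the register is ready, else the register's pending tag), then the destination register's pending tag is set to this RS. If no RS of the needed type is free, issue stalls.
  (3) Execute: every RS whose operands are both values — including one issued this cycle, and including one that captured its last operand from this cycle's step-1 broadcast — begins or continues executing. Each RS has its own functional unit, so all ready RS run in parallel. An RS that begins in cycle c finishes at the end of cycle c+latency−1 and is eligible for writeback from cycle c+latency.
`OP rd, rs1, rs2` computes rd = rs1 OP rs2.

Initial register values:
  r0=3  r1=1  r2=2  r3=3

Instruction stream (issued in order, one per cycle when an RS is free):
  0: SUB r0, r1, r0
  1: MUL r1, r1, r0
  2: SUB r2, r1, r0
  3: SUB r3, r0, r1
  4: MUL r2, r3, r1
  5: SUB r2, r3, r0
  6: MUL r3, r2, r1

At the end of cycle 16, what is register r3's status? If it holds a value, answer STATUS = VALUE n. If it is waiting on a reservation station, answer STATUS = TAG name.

c1: issue SUB r0<-Add1 | r0:Add1,r1:1,r2:2,r3:3
c2: issue MUL r1<-Mul1 | r0:Add1,r1:Mul1,r2:2,r3:3
c3: CDB Add1=-2; issue SUB r2<-Add1 | r0:-2,r1:Mul1,r2:Add1,r3:3
c4: issue SUB r3<-Add2 | r0:-2,r1:Mul1,r2:Add1,r3:Add2
c5: issue MUL r2<-Mul2 | r0:-2,r1:Mul1,r2:Mul2,r3:Add2
c6: issue SUB r2<-Add3 | r0:-2,r1:Mul1,r2:Add3,r3:Add2
c7: CDB Mul1=-2; issue MUL r3<-Mul1 | r0:-2,r1:-2,r2:Add3,r3:Mul1
c8: - | r0:-2,r1:-2,r2:Add3,r3:Mul1
c9: CDB Add1=0 | r0:-2,r1:-2,r2:Add3,r3:Mul1
c10: CDB Add2=0 | r0:-2,r1:-2,r2:Add3,r3:Mul1
c11: - | r0:-2,r1:-2,r2:Add3,r3:Mul1
c12: CDB Add3=2 | r0:-2,r1:-2,r2:2,r3:Mul1
c13: - | r0:-2,r1:-2,r2:2,r3:Mul1
c14: CDB Mul2=0 | r0:-2,r1:-2,r2:2,r3:Mul1
c15: - | r0:-2,r1:-2,r2:2,r3:Mul1
c16: CDB Mul1=-4 | r0:-2,r1:-2,r2:2,r3:-4

STATUS = VALUE -4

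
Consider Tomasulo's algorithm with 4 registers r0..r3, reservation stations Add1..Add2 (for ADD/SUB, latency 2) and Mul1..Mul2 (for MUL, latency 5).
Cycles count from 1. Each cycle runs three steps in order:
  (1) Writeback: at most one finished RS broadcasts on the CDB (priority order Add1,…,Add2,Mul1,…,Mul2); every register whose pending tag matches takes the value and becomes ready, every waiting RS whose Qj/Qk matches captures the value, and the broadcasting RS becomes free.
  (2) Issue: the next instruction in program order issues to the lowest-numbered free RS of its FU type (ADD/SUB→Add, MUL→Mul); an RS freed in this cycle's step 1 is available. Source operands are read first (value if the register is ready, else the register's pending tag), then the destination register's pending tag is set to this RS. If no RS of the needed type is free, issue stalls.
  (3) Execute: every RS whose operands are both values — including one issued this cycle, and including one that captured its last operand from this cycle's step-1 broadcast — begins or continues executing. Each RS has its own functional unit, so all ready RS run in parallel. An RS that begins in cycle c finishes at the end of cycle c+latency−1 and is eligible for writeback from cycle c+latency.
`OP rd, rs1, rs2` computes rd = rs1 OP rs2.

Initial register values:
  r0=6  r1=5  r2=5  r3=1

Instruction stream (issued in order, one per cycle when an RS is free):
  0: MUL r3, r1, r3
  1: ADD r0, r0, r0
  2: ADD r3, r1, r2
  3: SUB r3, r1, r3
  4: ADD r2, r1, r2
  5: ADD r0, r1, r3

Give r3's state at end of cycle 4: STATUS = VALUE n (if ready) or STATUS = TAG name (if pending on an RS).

STATUS = TAG Add1

cycle 1: issue MUL r3<-Mul1 // r0:6,r1:5,r2:5,r3:Mul1
cycle 2: issue ADD r0<-Add1 // r0:Add1,r1:5,r2:5,r3:Mul1
cycle 3: issue ADD r3<-Add2 // r0:Add1,r1:5,r2:5,r3:Add2
cycle 4: CDB Add1=12; issue SUB r3<-Add1 // r0:12,r1:5,r2:5,r3:Add1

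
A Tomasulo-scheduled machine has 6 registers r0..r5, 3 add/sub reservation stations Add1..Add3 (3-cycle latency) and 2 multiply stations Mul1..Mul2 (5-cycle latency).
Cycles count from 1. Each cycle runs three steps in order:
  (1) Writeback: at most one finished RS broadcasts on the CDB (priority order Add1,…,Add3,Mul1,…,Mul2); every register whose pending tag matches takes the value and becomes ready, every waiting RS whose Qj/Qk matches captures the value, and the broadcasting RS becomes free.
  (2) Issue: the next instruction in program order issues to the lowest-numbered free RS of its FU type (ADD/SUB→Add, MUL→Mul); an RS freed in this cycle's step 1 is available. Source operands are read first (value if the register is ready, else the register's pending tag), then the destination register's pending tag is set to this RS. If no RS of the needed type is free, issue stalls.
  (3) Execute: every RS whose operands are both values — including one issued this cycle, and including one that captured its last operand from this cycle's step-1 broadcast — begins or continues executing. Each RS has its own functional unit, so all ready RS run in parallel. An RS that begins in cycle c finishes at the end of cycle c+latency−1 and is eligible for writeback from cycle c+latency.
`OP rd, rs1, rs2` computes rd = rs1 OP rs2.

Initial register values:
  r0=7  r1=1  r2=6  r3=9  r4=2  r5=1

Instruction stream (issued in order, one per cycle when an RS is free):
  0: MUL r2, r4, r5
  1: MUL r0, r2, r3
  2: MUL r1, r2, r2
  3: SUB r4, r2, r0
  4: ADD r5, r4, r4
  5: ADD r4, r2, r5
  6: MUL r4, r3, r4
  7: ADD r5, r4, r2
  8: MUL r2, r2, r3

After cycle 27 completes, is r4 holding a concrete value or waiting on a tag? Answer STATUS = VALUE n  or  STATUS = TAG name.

STATUS = VALUE -270

c1: issue MUL r2<-Mul1 | r0:7,r1:1,r2:Mul1,r3:9,r4:2,r5:1
c2: issue MUL r0<-Mul2 | r0:Mul2,r1:1,r2:Mul1,r3:9,r4:2,r5:1
c3: stall | r0:Mul2,r1:1,r2:Mul1,r3:9,r4:2,r5:1
c4: stall | r0:Mul2,r1:1,r2:Mul1,r3:9,r4:2,r5:1
c5: stall | r0:Mul2,r1:1,r2:Mul1,r3:9,r4:2,r5:1
c6: CDB Mul1=2; issue MUL r1<-Mul1 | r0:Mul2,r1:Mul1,r2:2,r3:9,r4:2,r5:1
c7: issue SUB r4<-Add1 | r0:Mul2,r1:Mul1,r2:2,r3:9,r4:Add1,r5:1
c8: issue ADD r5<-Add2 | r0:Mul2,r1:Mul1,r2:2,r3:9,r4:Add1,r5:Add2
c9: issue ADD r4<-Add3 | r0:Mul2,r1:Mul1,r2:2,r3:9,r4:Add3,r5:Add2
c10: stall | r0:Mul2,r1:Mul1,r2:2,r3:9,r4:Add3,r5:Add2
c11: CDB Mul1=4; issue MUL r4<-Mul1 | r0:Mul2,r1:4,r2:2,r3:9,r4:Mul1,r5:Add2
c12: CDB Mul2=18; stall | r0:18,r1:4,r2:2,r3:9,r4:Mul1,r5:Add2
c13: stall | r0:18,r1:4,r2:2,r3:9,r4:Mul1,r5:Add2
c14: stall | r0:18,r1:4,r2:2,r3:9,r4:Mul1,r5:Add2
c15: CDB Add1=-16; issue ADD r5<-Add1 | r0:18,r1:4,r2:2,r3:9,r4:Mul1,r5:Add1
c16: issue MUL r2<-Mul2 | r0:18,r1:4,r2:Mul2,r3:9,r4:Mul1,r5:Add1
c17: - | r0:18,r1:4,r2:Mul2,r3:9,r4:Mul1,r5:Add1
c18: CDB Add2=-32 | r0:18,r1:4,r2:Mul2,r3:9,r4:Mul1,r5:Add1
c19: - | r0:18,r1:4,r2:Mul2,r3:9,r4:Mul1,r5:Add1
c20: - | r0:18,r1:4,r2:Mul2,r3:9,r4:Mul1,r5:Add1
c21: CDB Add3=-30 | r0:18,r1:4,r2:Mul2,r3:9,r4:Mul1,r5:Add1
c22: CDB Mul2=18 | r0:18,r1:4,r2:18,r3:9,r4:Mul1,r5:Add1
c23: - | r0:18,r1:4,r2:18,r3:9,r4:Mul1,r5:Add1
c24: - | r0:18,r1:4,r2:18,r3:9,r4:Mul1,r5:Add1
c25: - | r0:18,r1:4,r2:18,r3:9,r4:Mul1,r5:Add1
c26: CDB Mul1=-270 | r0:18,r1:4,r2:18,r3:9,r4:-270,r5:Add1
c27: - | r0:18,r1:4,r2:18,r3:9,r4:-270,r5:Add1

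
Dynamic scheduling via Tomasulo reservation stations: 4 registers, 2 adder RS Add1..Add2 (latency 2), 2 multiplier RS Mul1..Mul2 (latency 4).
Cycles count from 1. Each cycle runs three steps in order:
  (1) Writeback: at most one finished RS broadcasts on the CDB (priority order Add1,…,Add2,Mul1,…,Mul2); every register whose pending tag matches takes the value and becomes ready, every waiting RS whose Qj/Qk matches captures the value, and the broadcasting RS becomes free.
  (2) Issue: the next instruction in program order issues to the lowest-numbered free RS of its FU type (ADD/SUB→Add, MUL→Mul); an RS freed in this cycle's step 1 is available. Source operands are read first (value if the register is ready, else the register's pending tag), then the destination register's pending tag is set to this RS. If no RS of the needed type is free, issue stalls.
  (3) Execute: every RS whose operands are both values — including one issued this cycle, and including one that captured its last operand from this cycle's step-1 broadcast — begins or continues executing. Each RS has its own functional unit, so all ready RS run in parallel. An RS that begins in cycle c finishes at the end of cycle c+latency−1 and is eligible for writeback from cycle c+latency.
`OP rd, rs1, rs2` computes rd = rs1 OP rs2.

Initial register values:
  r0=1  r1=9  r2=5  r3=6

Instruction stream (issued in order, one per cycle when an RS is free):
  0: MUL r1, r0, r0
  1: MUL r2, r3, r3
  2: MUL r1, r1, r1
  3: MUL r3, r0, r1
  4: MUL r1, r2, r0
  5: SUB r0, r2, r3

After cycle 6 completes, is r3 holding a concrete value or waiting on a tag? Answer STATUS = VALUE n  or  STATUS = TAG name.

STATUS = TAG Mul2

cycle 1: issue MUL r1<-Mul1 // r0:1,r1:Mul1,r2:5,r3:6
cycle 2: issue MUL r2<-Mul2 // r0:1,r1:Mul1,r2:Mul2,r3:6
cycle 3: stall // r0:1,r1:Mul1,r2:Mul2,r3:6
cycle 4: stall // r0:1,r1:Mul1,r2:Mul2,r3:6
cycle 5: CDB Mul1=1; issue MUL r1<-Mul1 // r0:1,r1:Mul1,r2:Mul2,r3:6
cycle 6: CDB Mul2=36; issue MUL r3<-Mul2 // r0:1,r1:Mul1,r2:36,r3:Mul2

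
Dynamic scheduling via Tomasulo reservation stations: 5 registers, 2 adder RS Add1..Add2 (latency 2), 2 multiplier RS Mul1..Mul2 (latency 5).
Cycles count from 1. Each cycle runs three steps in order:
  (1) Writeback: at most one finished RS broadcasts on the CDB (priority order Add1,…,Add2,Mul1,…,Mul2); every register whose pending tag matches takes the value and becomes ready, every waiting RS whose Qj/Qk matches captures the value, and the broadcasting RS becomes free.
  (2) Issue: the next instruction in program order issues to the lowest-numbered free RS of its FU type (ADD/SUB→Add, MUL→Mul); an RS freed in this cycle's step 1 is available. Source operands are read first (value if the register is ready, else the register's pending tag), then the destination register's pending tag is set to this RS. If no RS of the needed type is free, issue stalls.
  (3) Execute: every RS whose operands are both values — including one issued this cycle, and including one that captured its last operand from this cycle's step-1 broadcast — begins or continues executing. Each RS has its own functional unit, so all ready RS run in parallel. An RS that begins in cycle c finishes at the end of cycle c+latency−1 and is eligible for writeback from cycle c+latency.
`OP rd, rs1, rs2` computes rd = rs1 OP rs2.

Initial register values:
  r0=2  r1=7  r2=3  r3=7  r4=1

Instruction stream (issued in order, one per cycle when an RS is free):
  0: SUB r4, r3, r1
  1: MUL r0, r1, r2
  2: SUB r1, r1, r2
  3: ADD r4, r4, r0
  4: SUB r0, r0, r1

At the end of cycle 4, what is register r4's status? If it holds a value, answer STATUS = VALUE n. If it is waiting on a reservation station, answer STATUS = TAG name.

STATUS = TAG Add2

c1: issue SUB r4<-Add1 | r0:2,r1:7,r2:3,r3:7,r4:Add1
c2: issue MUL r0<-Mul1 | r0:Mul1,r1:7,r2:3,r3:7,r4:Add1
c3: CDB Add1=0; issue SUB r1<-Add1 | r0:Mul1,r1:Add1,r2:3,r3:7,r4:0
c4: issue ADD r4<-Add2 | r0:Mul1,r1:Add1,r2:3,r3:7,r4:Add2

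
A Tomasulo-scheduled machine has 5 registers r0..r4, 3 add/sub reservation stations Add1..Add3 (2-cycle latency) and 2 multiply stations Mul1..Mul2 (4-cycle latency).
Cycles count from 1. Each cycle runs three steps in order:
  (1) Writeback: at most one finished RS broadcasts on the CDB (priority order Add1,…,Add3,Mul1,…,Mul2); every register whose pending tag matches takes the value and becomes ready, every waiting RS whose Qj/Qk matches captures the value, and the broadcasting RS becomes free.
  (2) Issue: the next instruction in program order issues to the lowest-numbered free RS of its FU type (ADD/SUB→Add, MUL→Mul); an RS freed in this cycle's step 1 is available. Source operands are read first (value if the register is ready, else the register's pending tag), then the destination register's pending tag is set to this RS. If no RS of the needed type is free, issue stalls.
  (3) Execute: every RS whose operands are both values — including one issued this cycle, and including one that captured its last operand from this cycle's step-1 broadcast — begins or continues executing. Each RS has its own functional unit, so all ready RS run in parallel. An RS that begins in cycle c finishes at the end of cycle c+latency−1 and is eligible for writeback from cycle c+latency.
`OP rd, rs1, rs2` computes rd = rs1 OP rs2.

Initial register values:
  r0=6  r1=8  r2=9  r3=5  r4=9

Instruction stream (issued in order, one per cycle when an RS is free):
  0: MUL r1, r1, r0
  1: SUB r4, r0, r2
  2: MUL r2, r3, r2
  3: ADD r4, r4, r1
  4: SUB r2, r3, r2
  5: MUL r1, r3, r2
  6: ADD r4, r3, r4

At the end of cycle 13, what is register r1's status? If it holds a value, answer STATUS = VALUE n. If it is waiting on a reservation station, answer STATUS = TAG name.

cycle 1: issue MUL r1<-Mul1 // r0:6,r1:Mul1,r2:9,r3:5,r4:9
cycle 2: issue SUB r4<-Add1 // r0:6,r1:Mul1,r2:9,r3:5,r4:Add1
cycle 3: issue MUL r2<-Mul2 // r0:6,r1:Mul1,r2:Mul2,r3:5,r4:Add1
cycle 4: CDB Add1=-3; issue ADD r4<-Add1 // r0:6,r1:Mul1,r2:Mul2,r3:5,r4:Add1
cycle 5: CDB Mul1=48; issue SUB r2<-Add2 // r0:6,r1:48,r2:Add2,r3:5,r4:Add1
cycle 6: issue MUL r1<-Mul1 // r0:6,r1:Mul1,r2:Add2,r3:5,r4:Add1
cycle 7: CDB Add1=45; issue ADD r4<-Add1 // r0:6,r1:Mul1,r2:Add2,r3:5,r4:Add1
cycle 8: CDB Mul2=45 // r0:6,r1:Mul1,r2:Add2,r3:5,r4:Add1
cycle 9: CDB Add1=50 // r0:6,r1:Mul1,r2:Add2,r3:5,r4:50
cycle 10: CDB Add2=-40 // r0:6,r1:Mul1,r2:-40,r3:5,r4:50
cycle 11: - // r0:6,r1:Mul1,r2:-40,r3:5,r4:50
cycle 12: - // r0:6,r1:Mul1,r2:-40,r3:5,r4:50
cycle 13: - // r0:6,r1:Mul1,r2:-40,r3:5,r4:50

STATUS = TAG Mul1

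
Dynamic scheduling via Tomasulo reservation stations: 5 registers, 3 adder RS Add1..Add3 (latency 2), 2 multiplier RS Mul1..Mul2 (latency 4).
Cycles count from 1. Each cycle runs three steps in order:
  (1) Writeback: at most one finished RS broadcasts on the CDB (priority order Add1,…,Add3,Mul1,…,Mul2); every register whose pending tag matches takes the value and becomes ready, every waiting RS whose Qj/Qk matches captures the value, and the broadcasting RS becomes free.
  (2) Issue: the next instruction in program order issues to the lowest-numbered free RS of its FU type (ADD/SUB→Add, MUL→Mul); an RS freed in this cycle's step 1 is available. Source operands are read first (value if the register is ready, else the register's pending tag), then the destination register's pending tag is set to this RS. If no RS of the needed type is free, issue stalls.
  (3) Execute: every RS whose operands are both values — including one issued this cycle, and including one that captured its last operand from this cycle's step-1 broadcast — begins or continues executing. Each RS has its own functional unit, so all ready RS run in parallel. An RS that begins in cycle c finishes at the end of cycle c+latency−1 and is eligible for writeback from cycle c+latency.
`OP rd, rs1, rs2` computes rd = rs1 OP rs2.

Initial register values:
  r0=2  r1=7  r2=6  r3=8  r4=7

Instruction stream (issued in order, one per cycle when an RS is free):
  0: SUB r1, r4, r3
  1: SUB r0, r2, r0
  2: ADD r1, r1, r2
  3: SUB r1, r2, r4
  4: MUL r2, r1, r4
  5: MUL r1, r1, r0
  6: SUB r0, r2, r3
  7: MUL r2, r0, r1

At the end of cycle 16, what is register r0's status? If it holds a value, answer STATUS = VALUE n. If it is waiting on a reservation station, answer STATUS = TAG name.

STATUS = VALUE -15

cycle 1: issue SUB r1<-Add1 // r0:2,r1:Add1,r2:6,r3:8,r4:7
cycle 2: issue SUB r0<-Add2 // r0:Add2,r1:Add1,r2:6,r3:8,r4:7
cycle 3: CDB Add1=-1; issue ADD r1<-Add1 // r0:Add2,r1:Add1,r2:6,r3:8,r4:7
cycle 4: CDB Add2=4; issue SUB r1<-Add2 // r0:4,r1:Add2,r2:6,r3:8,r4:7
cycle 5: CDB Add1=5; issue MUL r2<-Mul1 // r0:4,r1:Add2,r2:Mul1,r3:8,r4:7
cycle 6: CDB Add2=-1; issue MUL r1<-Mul2 // r0:4,r1:Mul2,r2:Mul1,r3:8,r4:7
cycle 7: issue SUB r0<-Add1 // r0:Add1,r1:Mul2,r2:Mul1,r3:8,r4:7
cycle 8: stall // r0:Add1,r1:Mul2,r2:Mul1,r3:8,r4:7
cycle 9: stall // r0:Add1,r1:Mul2,r2:Mul1,r3:8,r4:7
cycle 10: CDB Mul1=-7; issue MUL r2<-Mul1 // r0:Add1,r1:Mul2,r2:Mul1,r3:8,r4:7
cycle 11: CDB Mul2=-4 // r0:Add1,r1:-4,r2:Mul1,r3:8,r4:7
cycle 12: CDB Add1=-15 // r0:-15,r1:-4,r2:Mul1,r3:8,r4:7
cycle 13: - // r0:-15,r1:-4,r2:Mul1,r3:8,r4:7
cycle 14: - // r0:-15,r1:-4,r2:Mul1,r3:8,r4:7
cycle 15: - // r0:-15,r1:-4,r2:Mul1,r3:8,r4:7
cycle 16: CDB Mul1=60 // r0:-15,r1:-4,r2:60,r3:8,r4:7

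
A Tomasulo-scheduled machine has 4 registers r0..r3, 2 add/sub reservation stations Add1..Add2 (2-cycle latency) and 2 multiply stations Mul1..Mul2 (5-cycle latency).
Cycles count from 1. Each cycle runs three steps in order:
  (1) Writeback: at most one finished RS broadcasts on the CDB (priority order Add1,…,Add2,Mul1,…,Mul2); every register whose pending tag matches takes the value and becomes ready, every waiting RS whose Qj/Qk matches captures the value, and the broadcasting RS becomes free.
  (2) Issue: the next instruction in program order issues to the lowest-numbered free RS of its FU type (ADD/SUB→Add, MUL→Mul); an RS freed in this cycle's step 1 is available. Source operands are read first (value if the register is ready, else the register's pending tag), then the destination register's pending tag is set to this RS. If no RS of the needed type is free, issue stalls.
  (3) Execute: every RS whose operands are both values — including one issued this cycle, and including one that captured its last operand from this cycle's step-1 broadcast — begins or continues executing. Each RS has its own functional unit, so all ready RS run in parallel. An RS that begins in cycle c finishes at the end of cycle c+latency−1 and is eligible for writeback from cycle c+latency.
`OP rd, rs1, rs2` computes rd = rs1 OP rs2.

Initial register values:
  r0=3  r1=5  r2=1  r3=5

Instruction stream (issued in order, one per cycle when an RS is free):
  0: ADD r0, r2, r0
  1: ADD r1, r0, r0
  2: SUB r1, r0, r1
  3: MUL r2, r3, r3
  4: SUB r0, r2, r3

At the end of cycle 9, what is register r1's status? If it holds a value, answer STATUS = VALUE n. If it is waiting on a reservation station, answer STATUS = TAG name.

STATUS = VALUE -4

  c1: issue ADD r0<-Add1  regs: r0:Add1,r1:5,r2:1,r3:5
  c2: issue ADD r1<-Add2  regs: r0:Add1,r1:Add2,r2:1,r3:5
  c3: CDB Add1=4; issue SUB r1<-Add1  regs: r0:4,r1:Add1,r2:1,r3:5
  c4: issue MUL r2<-Mul1  regs: r0:4,r1:Add1,r2:Mul1,r3:5
  c5: CDB Add2=8; issue SUB r0<-Add2  regs: r0:Add2,r1:Add1,r2:Mul1,r3:5
  c6: -  regs: r0:Add2,r1:Add1,r2:Mul1,r3:5
  c7: CDB Add1=-4  regs: r0:Add2,r1:-4,r2:Mul1,r3:5
  c8: -  regs: r0:Add2,r1:-4,r2:Mul1,r3:5
  c9: CDB Mul1=25  regs: r0:Add2,r1:-4,r2:25,r3:5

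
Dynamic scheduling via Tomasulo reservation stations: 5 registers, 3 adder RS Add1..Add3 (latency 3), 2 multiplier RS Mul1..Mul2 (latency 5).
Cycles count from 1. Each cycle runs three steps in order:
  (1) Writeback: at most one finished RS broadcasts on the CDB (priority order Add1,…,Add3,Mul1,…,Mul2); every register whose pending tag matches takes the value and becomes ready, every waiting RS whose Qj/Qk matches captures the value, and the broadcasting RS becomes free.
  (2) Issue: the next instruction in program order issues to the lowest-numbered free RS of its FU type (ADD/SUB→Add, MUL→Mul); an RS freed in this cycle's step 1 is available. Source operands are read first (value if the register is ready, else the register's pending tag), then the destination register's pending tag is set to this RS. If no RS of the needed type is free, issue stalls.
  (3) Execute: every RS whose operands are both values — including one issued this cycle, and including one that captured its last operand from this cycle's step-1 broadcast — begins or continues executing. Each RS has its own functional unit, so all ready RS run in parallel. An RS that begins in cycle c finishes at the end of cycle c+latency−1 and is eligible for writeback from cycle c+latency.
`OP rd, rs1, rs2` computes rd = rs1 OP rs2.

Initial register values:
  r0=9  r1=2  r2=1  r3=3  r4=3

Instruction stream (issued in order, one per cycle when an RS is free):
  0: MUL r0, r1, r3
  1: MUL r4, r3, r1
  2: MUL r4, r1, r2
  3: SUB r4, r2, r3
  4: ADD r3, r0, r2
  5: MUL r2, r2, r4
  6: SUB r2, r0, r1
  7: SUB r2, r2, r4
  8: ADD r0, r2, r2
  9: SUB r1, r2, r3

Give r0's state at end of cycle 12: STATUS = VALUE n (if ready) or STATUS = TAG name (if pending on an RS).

c1: issue MUL r0<-Mul1 | r0:Mul1,r1:2,r2:1,r3:3,r4:3
c2: issue MUL r4<-Mul2 | r0:Mul1,r1:2,r2:1,r3:3,r4:Mul2
c3: stall | r0:Mul1,r1:2,r2:1,r3:3,r4:Mul2
c4: stall | r0:Mul1,r1:2,r2:1,r3:3,r4:Mul2
c5: stall | r0:Mul1,r1:2,r2:1,r3:3,r4:Mul2
c6: CDB Mul1=6; issue MUL r4<-Mul1 | r0:6,r1:2,r2:1,r3:3,r4:Mul1
c7: CDB Mul2=6; issue SUB r4<-Add1 | r0:6,r1:2,r2:1,r3:3,r4:Add1
c8: issue ADD r3<-Add2 | r0:6,r1:2,r2:1,r3:Add2,r4:Add1
c9: issue MUL r2<-Mul2 | r0:6,r1:2,r2:Mul2,r3:Add2,r4:Add1
c10: CDB Add1=-2; issue SUB r2<-Add1 | r0:6,r1:2,r2:Add1,r3:Add2,r4:-2
c11: CDB Add2=7; issue SUB r2<-Add2 | r0:6,r1:2,r2:Add2,r3:7,r4:-2
c12: CDB Mul1=2; issue ADD r0<-Add3 | r0:Add3,r1:2,r2:Add2,r3:7,r4:-2

STATUS = TAG Add3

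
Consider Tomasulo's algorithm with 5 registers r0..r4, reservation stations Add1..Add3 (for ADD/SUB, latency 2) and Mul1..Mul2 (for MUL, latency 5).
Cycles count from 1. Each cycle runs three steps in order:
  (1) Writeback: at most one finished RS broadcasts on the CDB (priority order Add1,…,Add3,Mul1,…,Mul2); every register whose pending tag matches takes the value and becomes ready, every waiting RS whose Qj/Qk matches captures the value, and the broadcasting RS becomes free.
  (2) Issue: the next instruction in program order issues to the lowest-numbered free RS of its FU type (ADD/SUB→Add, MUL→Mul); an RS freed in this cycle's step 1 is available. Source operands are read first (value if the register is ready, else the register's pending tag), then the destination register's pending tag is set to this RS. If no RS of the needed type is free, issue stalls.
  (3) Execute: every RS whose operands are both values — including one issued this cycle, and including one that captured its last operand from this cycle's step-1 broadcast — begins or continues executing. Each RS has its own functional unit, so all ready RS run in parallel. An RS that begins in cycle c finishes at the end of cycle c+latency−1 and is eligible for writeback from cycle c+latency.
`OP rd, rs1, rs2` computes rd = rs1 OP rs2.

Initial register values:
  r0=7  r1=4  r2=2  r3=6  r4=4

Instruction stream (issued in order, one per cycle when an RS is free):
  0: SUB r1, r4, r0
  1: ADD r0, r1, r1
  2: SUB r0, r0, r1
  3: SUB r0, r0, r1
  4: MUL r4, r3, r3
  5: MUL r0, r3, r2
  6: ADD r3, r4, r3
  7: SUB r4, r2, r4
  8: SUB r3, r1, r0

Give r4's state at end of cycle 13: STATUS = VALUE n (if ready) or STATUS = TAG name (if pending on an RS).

STATUS = VALUE -34

  c1: issue SUB r1<-Add1  regs: r0:7,r1:Add1,r2:2,r3:6,r4:4
  c2: issue ADD r0<-Add2  regs: r0:Add2,r1:Add1,r2:2,r3:6,r4:4
  c3: CDB Add1=-3; issue SUB r0<-Add1  regs: r0:Add1,r1:-3,r2:2,r3:6,r4:4
  c4: issue SUB r0<-Add3  regs: r0:Add3,r1:-3,r2:2,r3:6,r4:4
  c5: CDB Add2=-6; issue MUL r4<-Mul1  regs: r0:Add3,r1:-3,r2:2,r3:6,r4:Mul1
  c6: issue MUL r0<-Mul2  regs: r0:Mul2,r1:-3,r2:2,r3:6,r4:Mul1
  c7: CDB Add1=-3; issue ADD r3<-Add1  regs: r0:Mul2,r1:-3,r2:2,r3:Add1,r4:Mul1
  c8: issue SUB r4<-Add2  regs: r0:Mul2,r1:-3,r2:2,r3:Add1,r4:Add2
  c9: CDB Add3=0; issue SUB r3<-Add3  regs: r0:Mul2,r1:-3,r2:2,r3:Add3,r4:Add2
  c10: CDB Mul1=36  regs: r0:Mul2,r1:-3,r2:2,r3:Add3,r4:Add2
  c11: CDB Mul2=12  regs: r0:12,r1:-3,r2:2,r3:Add3,r4:Add2
  c12: CDB Add1=42  regs: r0:12,r1:-3,r2:2,r3:Add3,r4:Add2
  c13: CDB Add2=-34  regs: r0:12,r1:-3,r2:2,r3:Add3,r4:-34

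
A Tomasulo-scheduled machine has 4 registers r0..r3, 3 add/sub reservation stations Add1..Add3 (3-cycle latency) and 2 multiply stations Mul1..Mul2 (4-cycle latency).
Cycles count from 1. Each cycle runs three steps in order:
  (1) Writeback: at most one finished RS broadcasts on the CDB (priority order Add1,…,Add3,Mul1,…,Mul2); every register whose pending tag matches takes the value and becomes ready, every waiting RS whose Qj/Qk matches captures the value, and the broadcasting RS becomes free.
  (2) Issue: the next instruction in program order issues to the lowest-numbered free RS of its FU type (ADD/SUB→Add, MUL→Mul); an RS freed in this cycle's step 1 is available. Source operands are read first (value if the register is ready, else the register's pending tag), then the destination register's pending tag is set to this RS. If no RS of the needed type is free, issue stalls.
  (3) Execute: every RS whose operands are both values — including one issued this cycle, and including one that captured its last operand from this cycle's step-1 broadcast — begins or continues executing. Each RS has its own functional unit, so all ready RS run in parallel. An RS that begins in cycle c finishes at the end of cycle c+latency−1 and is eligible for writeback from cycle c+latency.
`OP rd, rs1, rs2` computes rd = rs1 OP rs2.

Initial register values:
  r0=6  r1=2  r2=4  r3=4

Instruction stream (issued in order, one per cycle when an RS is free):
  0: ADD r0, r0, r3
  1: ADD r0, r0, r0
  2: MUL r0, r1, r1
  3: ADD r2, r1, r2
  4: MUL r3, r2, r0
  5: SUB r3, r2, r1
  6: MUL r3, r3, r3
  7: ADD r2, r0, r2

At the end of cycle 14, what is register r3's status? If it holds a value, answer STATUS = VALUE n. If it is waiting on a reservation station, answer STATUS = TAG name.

STATUS = VALUE 16

cycle 1: issue ADD r0<-Add1 // r0:Add1,r1:2,r2:4,r3:4
cycle 2: issue ADD r0<-Add2 // r0:Add2,r1:2,r2:4,r3:4
cycle 3: issue MUL r0<-Mul1 // r0:Mul1,r1:2,r2:4,r3:4
cycle 4: CDB Add1=10; issue ADD r2<-Add1 // r0:Mul1,r1:2,r2:Add1,r3:4
cycle 5: issue MUL r3<-Mul2 // r0:Mul1,r1:2,r2:Add1,r3:Mul2
cycle 6: issue SUB r3<-Add3 // r0:Mul1,r1:2,r2:Add1,r3:Add3
cycle 7: CDB Add1=6; stall // r0:Mul1,r1:2,r2:6,r3:Add3
cycle 8: CDB Add2=20; stall // r0:Mul1,r1:2,r2:6,r3:Add3
cycle 9: CDB Mul1=4; issue MUL r3<-Mul1 // r0:4,r1:2,r2:6,r3:Mul1
cycle 10: CDB Add3=4; issue ADD r2<-Add1 // r0:4,r1:2,r2:Add1,r3:Mul1
cycle 11: - // r0:4,r1:2,r2:Add1,r3:Mul1
cycle 12: - // r0:4,r1:2,r2:Add1,r3:Mul1
cycle 13: CDB Add1=10 // r0:4,r1:2,r2:10,r3:Mul1
cycle 14: CDB Mul1=16 // r0:4,r1:2,r2:10,r3:16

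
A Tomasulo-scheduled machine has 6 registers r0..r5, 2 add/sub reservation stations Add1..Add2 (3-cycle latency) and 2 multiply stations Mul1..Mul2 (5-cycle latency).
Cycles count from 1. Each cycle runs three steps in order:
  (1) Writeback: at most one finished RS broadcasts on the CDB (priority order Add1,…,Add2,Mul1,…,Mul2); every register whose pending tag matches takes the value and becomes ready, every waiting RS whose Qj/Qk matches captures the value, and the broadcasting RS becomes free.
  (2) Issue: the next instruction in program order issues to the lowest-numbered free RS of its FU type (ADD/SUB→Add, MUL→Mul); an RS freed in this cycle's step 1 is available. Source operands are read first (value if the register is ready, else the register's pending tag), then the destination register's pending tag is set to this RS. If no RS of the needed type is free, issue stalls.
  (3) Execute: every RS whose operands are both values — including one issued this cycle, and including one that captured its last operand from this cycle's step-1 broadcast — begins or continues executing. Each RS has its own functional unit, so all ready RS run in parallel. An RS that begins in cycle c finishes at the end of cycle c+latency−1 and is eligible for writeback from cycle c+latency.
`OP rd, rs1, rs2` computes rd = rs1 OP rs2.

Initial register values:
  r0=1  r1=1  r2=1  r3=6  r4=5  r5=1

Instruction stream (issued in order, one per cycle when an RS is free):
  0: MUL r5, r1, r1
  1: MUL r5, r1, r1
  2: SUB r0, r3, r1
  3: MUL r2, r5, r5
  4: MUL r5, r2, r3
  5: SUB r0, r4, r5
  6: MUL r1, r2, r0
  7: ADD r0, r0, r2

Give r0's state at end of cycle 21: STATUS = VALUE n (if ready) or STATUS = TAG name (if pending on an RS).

STATUS = TAG Add2

cycle 1: issue MUL r5<-Mul1 // r0:1,r1:1,r2:1,r3:6,r4:5,r5:Mul1
cycle 2: issue MUL r5<-Mul2 // r0:1,r1:1,r2:1,r3:6,r4:5,r5:Mul2
cycle 3: issue SUB r0<-Add1 // r0:Add1,r1:1,r2:1,r3:6,r4:5,r5:Mul2
cycle 4: stall // r0:Add1,r1:1,r2:1,r3:6,r4:5,r5:Mul2
cycle 5: stall // r0:Add1,r1:1,r2:1,r3:6,r4:5,r5:Mul2
cycle 6: CDB Add1=5; stall // r0:5,r1:1,r2:1,r3:6,r4:5,r5:Mul2
cycle 7: CDB Mul1=1; issue MUL r2<-Mul1 // r0:5,r1:1,r2:Mul1,r3:6,r4:5,r5:Mul2
cycle 8: CDB Mul2=1; issue MUL r5<-Mul2 // r0:5,r1:1,r2:Mul1,r3:6,r4:5,r5:Mul2
cycle 9: issue SUB r0<-Add1 // r0:Add1,r1:1,r2:Mul1,r3:6,r4:5,r5:Mul2
cycle 10: stall // r0:Add1,r1:1,r2:Mul1,r3:6,r4:5,r5:Mul2
cycle 11: stall // r0:Add1,r1:1,r2:Mul1,r3:6,r4:5,r5:Mul2
cycle 12: stall // r0:Add1,r1:1,r2:Mul1,r3:6,r4:5,r5:Mul2
cycle 13: CDB Mul1=1; issue MUL r1<-Mul1 // r0:Add1,r1:Mul1,r2:1,r3:6,r4:5,r5:Mul2
cycle 14: issue ADD r0<-Add2 // r0:Add2,r1:Mul1,r2:1,r3:6,r4:5,r5:Mul2
cycle 15: - // r0:Add2,r1:Mul1,r2:1,r3:6,r4:5,r5:Mul2
cycle 16: - // r0:Add2,r1:Mul1,r2:1,r3:6,r4:5,r5:Mul2
cycle 17: - // r0:Add2,r1:Mul1,r2:1,r3:6,r4:5,r5:Mul2
cycle 18: CDB Mul2=6 // r0:Add2,r1:Mul1,r2:1,r3:6,r4:5,r5:6
cycle 19: - // r0:Add2,r1:Mul1,r2:1,r3:6,r4:5,r5:6
cycle 20: - // r0:Add2,r1:Mul1,r2:1,r3:6,r4:5,r5:6
cycle 21: CDB Add1=-1 // r0:Add2,r1:Mul1,r2:1,r3:6,r4:5,r5:6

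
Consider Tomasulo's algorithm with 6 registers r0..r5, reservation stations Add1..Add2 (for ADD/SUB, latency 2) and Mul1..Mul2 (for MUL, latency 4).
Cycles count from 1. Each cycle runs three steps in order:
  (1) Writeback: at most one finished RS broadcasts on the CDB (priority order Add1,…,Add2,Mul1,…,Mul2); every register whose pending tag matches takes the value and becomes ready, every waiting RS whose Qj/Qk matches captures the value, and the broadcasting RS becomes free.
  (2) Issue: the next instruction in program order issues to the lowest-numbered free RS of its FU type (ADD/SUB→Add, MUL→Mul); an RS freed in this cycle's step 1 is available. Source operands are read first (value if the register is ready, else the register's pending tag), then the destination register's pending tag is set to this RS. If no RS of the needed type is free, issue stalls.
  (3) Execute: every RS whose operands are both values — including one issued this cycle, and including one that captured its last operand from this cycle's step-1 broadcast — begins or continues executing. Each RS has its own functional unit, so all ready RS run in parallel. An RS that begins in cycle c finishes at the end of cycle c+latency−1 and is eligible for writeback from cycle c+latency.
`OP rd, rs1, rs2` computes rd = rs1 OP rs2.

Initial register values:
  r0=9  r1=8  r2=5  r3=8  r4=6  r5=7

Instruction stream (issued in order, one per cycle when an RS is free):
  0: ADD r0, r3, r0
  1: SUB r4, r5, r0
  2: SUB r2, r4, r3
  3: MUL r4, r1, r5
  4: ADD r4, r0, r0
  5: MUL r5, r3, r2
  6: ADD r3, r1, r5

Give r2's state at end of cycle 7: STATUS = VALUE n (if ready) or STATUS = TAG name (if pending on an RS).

STATUS = VALUE -18

cycle 1: issue ADD r0<-Add1 // r0:Add1,r1:8,r2:5,r3:8,r4:6,r5:7
cycle 2: issue SUB r4<-Add2 // r0:Add1,r1:8,r2:5,r3:8,r4:Add2,r5:7
cycle 3: CDB Add1=17; issue SUB r2<-Add1 // r0:17,r1:8,r2:Add1,r3:8,r4:Add2,r5:7
cycle 4: issue MUL r4<-Mul1 // r0:17,r1:8,r2:Add1,r3:8,r4:Mul1,r5:7
cycle 5: CDB Add2=-10; issue ADD r4<-Add2 // r0:17,r1:8,r2:Add1,r3:8,r4:Add2,r5:7
cycle 6: issue MUL r5<-Mul2 // r0:17,r1:8,r2:Add1,r3:8,r4:Add2,r5:Mul2
cycle 7: CDB Add1=-18; issue ADD r3<-Add1 // r0:17,r1:8,r2:-18,r3:Add1,r4:Add2,r5:Mul2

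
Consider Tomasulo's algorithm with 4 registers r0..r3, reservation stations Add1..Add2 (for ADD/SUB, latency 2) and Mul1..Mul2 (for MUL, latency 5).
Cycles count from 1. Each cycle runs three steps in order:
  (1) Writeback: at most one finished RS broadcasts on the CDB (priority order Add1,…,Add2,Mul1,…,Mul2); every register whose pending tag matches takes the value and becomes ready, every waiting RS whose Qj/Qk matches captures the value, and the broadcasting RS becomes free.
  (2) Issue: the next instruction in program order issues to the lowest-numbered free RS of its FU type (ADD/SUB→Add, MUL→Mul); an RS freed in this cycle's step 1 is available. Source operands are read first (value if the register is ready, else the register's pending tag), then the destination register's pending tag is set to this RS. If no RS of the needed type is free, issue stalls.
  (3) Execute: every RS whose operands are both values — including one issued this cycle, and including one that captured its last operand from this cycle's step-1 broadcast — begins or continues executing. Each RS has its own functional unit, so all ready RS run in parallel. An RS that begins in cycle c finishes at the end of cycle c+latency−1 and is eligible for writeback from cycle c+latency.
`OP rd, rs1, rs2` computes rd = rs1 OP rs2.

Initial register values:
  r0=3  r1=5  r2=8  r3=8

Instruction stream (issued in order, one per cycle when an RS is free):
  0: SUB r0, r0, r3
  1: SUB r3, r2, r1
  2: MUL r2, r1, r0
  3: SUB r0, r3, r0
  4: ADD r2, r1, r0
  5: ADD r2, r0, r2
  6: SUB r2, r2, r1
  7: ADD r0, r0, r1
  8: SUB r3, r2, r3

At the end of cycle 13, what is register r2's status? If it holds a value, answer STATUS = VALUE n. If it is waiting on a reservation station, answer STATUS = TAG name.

STATUS = VALUE 16

  c1: issue SUB r0<-Add1  regs: r0:Add1,r1:5,r2:8,r3:8
  c2: issue SUB r3<-Add2  regs: r0:Add1,r1:5,r2:8,r3:Add2
  c3: CDB Add1=-5; issue MUL r2<-Mul1  regs: r0:-5,r1:5,r2:Mul1,r3:Add2
  c4: CDB Add2=3; issue SUB r0<-Add1  regs: r0:Add1,r1:5,r2:Mul1,r3:3
  c5: issue ADD r2<-Add2  regs: r0:Add1,r1:5,r2:Add2,r3:3
  c6: CDB Add1=8; issue ADD r2<-Add1  regs: r0:8,r1:5,r2:Add1,r3:3
  c7: stall  regs: r0:8,r1:5,r2:Add1,r3:3
  c8: CDB Add2=13; issue SUB r2<-Add2  regs: r0:8,r1:5,r2:Add2,r3:3
  c9: CDB Mul1=-25; stall  regs: r0:8,r1:5,r2:Add2,r3:3
  c10: CDB Add1=21; issue ADD r0<-Add1  regs: r0:Add1,r1:5,r2:Add2,r3:3
  c11: stall  regs: r0:Add1,r1:5,r2:Add2,r3:3
  c12: CDB Add1=13; issue SUB r3<-Add1  regs: r0:13,r1:5,r2:Add2,r3:Add1
  c13: CDB Add2=16  regs: r0:13,r1:5,r2:16,r3:Add1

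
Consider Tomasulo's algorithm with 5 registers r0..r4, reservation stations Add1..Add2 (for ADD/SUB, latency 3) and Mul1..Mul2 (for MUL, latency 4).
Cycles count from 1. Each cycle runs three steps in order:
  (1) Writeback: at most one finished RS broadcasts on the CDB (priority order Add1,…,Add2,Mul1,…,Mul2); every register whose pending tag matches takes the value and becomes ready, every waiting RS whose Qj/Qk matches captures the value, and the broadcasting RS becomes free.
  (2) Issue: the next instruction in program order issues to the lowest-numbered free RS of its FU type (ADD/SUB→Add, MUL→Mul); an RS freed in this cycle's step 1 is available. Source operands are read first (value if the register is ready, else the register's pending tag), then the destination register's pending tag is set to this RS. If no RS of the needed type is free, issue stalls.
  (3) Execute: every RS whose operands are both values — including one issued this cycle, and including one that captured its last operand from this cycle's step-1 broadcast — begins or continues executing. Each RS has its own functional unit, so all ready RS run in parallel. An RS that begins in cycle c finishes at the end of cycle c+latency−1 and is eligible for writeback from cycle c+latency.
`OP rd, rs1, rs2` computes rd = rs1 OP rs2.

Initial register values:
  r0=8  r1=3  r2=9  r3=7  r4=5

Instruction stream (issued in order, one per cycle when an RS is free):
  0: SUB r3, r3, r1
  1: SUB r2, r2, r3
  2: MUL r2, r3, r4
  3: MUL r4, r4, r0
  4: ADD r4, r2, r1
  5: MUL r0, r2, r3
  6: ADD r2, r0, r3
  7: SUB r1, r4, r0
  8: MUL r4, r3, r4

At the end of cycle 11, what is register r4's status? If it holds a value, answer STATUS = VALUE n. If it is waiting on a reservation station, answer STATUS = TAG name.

  c1: issue SUB r3<-Add1  regs: r0:8,r1:3,r2:9,r3:Add1,r4:5
  c2: issue SUB r2<-Add2  regs: r0:8,r1:3,r2:Add2,r3:Add1,r4:5
  c3: issue MUL r2<-Mul1  regs: r0:8,r1:3,r2:Mul1,r3:Add1,r4:5
  c4: CDB Add1=4; issue MUL r4<-Mul2  regs: r0:8,r1:3,r2:Mul1,r3:4,r4:Mul2
  c5: issue ADD r4<-Add1  regs: r0:8,r1:3,r2:Mul1,r3:4,r4:Add1
  c6: stall  regs: r0:8,r1:3,r2:Mul1,r3:4,r4:Add1
  c7: CDB Add2=5; stall  regs: r0:8,r1:3,r2:Mul1,r3:4,r4:Add1
  c8: CDB Mul1=20; issue MUL r0<-Mul1  regs: r0:Mul1,r1:3,r2:20,r3:4,r4:Add1
  c9: CDB Mul2=40; issue ADD r2<-Add2  regs: r0:Mul1,r1:3,r2:Add2,r3:4,r4:Add1
  c10: stall  regs: r0:Mul1,r1:3,r2:Add2,r3:4,r4:Add1
  c11: CDB Add1=23; issue SUB r1<-Add1  regs: r0:Mul1,r1:Add1,r2:Add2,r3:4,r4:23

STATUS = VALUE 23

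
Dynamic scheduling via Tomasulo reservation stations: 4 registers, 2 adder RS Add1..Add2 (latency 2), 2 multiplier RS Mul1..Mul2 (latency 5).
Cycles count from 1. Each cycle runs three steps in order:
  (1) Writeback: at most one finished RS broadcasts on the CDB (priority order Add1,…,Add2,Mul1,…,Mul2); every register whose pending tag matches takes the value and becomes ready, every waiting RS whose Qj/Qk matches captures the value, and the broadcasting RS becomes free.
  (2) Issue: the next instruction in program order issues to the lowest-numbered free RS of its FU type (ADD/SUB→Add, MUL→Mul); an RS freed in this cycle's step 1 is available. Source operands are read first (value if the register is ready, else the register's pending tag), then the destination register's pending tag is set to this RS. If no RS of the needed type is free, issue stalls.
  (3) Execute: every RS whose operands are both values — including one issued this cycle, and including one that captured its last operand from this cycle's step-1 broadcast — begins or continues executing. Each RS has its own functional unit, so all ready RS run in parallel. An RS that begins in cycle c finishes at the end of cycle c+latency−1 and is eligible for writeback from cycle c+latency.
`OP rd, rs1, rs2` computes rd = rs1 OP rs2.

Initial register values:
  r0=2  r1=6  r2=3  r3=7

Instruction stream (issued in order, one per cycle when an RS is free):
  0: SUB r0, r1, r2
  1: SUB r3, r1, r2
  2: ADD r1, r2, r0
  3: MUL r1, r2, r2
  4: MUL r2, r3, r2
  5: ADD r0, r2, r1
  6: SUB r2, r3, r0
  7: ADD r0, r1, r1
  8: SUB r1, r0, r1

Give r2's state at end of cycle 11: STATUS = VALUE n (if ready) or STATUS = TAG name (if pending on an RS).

STATUS = TAG Add2

  c1: issue SUB r0<-Add1  regs: r0:Add1,r1:6,r2:3,r3:7
  c2: issue SUB r3<-Add2  regs: r0:Add1,r1:6,r2:3,r3:Add2
  c3: CDB Add1=3; issue ADD r1<-Add1  regs: r0:3,r1:Add1,r2:3,r3:Add2
  c4: CDB Add2=3; issue MUL r1<-Mul1  regs: r0:3,r1:Mul1,r2:3,r3:3
  c5: CDB Add1=6; issue MUL r2<-Mul2  regs: r0:3,r1:Mul1,r2:Mul2,r3:3
  c6: issue ADD r0<-Add1  regs: r0:Add1,r1:Mul1,r2:Mul2,r3:3
  c7: issue SUB r2<-Add2  regs: r0:Add1,r1:Mul1,r2:Add2,r3:3
  c8: stall  regs: r0:Add1,r1:Mul1,r2:Add2,r3:3
  c9: CDB Mul1=9; stall  regs: r0:Add1,r1:9,r2:Add2,r3:3
  c10: CDB Mul2=9; stall  regs: r0:Add1,r1:9,r2:Add2,r3:3
  c11: stall  regs: r0:Add1,r1:9,r2:Add2,r3:3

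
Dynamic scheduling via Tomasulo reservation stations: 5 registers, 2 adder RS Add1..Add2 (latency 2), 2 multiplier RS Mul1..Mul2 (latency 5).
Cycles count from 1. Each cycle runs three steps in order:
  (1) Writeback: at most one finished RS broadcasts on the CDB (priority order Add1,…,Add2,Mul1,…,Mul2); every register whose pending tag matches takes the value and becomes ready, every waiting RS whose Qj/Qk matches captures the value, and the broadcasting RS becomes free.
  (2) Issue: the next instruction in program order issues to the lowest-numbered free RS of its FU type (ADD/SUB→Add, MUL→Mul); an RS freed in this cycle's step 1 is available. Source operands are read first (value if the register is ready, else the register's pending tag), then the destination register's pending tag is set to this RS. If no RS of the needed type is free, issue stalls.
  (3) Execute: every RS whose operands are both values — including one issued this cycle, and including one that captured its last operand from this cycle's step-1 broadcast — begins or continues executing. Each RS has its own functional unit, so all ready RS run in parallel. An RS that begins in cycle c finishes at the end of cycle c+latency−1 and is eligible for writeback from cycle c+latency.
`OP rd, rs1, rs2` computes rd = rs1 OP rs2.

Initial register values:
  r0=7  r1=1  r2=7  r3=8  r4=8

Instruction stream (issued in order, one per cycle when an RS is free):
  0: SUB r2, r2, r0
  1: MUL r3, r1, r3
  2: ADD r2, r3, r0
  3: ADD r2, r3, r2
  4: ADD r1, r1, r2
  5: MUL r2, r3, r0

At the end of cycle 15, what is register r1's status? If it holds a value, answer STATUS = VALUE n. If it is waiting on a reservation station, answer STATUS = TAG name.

STATUS = VALUE 24

c1: issue SUB r2<-Add1 | r0:7,r1:1,r2:Add1,r3:8,r4:8
c2: issue MUL r3<-Mul1 | r0:7,r1:1,r2:Add1,r3:Mul1,r4:8
c3: CDB Add1=0; issue ADD r2<-Add1 | r0:7,r1:1,r2:Add1,r3:Mul1,r4:8
c4: issue ADD r2<-Add2 | r0:7,r1:1,r2:Add2,r3:Mul1,r4:8
c5: stall | r0:7,r1:1,r2:Add2,r3:Mul1,r4:8
c6: stall | r0:7,r1:1,r2:Add2,r3:Mul1,r4:8
c7: CDB Mul1=8; stall | r0:7,r1:1,r2:Add2,r3:8,r4:8
c8: stall | r0:7,r1:1,r2:Add2,r3:8,r4:8
c9: CDB Add1=15; issue ADD r1<-Add1 | r0:7,r1:Add1,r2:Add2,r3:8,r4:8
c10: issue MUL r2<-Mul1 | r0:7,r1:Add1,r2:Mul1,r3:8,r4:8
c11: CDB Add2=23 | r0:7,r1:Add1,r2:Mul1,r3:8,r4:8
c12: - | r0:7,r1:Add1,r2:Mul1,r3:8,r4:8
c13: CDB Add1=24 | r0:7,r1:24,r2:Mul1,r3:8,r4:8
c14: - | r0:7,r1:24,r2:Mul1,r3:8,r4:8
c15: CDB Mul1=56 | r0:7,r1:24,r2:56,r3:8,r4:8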